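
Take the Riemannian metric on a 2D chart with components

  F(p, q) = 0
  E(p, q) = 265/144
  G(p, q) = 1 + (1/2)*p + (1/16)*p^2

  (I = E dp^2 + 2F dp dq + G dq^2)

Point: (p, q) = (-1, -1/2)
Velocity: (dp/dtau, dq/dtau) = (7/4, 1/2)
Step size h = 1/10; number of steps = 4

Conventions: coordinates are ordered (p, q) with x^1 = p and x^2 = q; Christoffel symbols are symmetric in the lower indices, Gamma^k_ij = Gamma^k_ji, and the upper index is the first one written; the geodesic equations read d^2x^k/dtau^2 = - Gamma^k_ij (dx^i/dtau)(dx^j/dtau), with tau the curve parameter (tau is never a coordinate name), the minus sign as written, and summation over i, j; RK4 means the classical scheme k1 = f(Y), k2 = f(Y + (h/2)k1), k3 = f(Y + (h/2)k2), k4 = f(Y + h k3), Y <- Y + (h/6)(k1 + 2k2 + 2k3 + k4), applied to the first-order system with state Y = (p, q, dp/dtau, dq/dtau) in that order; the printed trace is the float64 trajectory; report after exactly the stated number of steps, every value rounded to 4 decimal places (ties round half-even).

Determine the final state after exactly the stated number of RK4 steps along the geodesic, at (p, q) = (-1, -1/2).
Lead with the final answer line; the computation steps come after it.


Answer: p = -0.2983, q = -0.3379, dp/dtau = 1.7575, dq/dtau = 0.3284

f(Y) = (dp/dtau, dq/dtau, -Gamma^p_ij Y'^i Y'^j, -Gamma^q_ij Y'^i Y'^j) with the Gammas evaluated at the stage position; h = 0.100000; intermediate values shown to 6 dp
step 0: p = -1.0000, q = -0.5000, dp/dtau = 1.7500, dq/dtau = 0.5000
step 1:
  k1: at (p, q) = (-1.000000, -0.500000), (dp/dtau, dq/dtau) = (1.750000, 0.500000); Gamma_ppp = 0.000000, Gamma_ppq = 0.000000, Gamma_pqq = -0.101887, Gamma_qpp = 0.000000, Gamma_qpq = 0.333333, Gamma_qqq = 0.000000; k1 = (1.750000, 0.500000, 0.025472, -0.583333)
  k2: at (p, q) = (-0.912500, -0.475000), (dp/dtau, dq/dtau) = (1.751274, 0.470833); Gamma_ppp = 0.000000, Gamma_ppq = 0.000000, Gamma_pqq = -0.104858, Gamma_qpp = 0.000000, Gamma_qpq = 0.323887, Gamma_qqq = 0.000000; k2 = (1.751274, 0.470833, 0.023245, -0.534127)
  k3: at (p, q) = (-0.912436, -0.476458), (dp/dtau, dq/dtau) = (1.751162, 0.473294); Gamma_ppp = 0.000000, Gamma_ppq = 0.000000, Gamma_pqq = -0.104861, Gamma_qpp = 0.000000, Gamma_qpq = 0.323880, Gamma_qqq = 0.000000; k3 = (1.751162, 0.473294, 0.023490, -0.536873)
  k4: at (p, q) = (-0.824884, -0.452671), (dp/dtau, dq/dtau) = (1.752349, 0.446313); Gamma_ppp = 0.000000, Gamma_ppq = 0.000000, Gamma_pqq = -0.107834, Gamma_qpp = 0.000000, Gamma_qpq = 0.314949, Gamma_qqq = 0.000000; k4 = (1.752349, 0.446313, 0.021480, -0.492641)
  Y <- Y + (h/6)(k1 + 2k2 + 2k3 + k4): p = -0.8249, q = -0.4528, dp/dtau = 1.7523, dq/dtau = 0.4464
step 2:
  k1: at (p, q) = (-0.824880, -0.452757), (dp/dtau, dq/dtau) = (1.752340, 0.446367); Gamma_ppp = 0.000000, Gamma_ppq = 0.000000, Gamma_pqq = -0.107834, Gamma_qpp = 0.000000, Gamma_qpq = 0.314949, Gamma_qqq = 0.000000; k1 = (1.752340, 0.446367, 0.021485, -0.492698)
  k2: at (p, q) = (-0.737263, -0.430439), (dp/dtau, dq/dtau) = (1.753415, 0.421732); Gamma_ppp = 0.000000, Gamma_ppq = 0.000000, Gamma_pqq = -0.110810, Gamma_qpp = 0.000000, Gamma_qpq = 0.306491, Gamma_qqq = 0.000000; k2 = (1.753415, 0.421732, 0.019708, -0.453283)
  k3: at (p, q) = (-0.737209, -0.431671), (dp/dtau, dq/dtau) = (1.753326, 0.423703); Gamma_ppp = 0.000000, Gamma_ppq = 0.000000, Gamma_pqq = -0.110812, Gamma_qpp = 0.000000, Gamma_qpq = 0.306486, Gamma_qqq = 0.000000; k3 = (1.753326, 0.423703, 0.019893, -0.455370)
  k4: at (p, q) = (-0.649547, -0.410387), (dp/dtau, dq/dtau) = (1.754330, 0.400830); Gamma_ppp = 0.000000, Gamma_ppq = 0.000000, Gamma_pqq = -0.113789, Gamma_qpp = 0.000000, Gamma_qpq = 0.298467, Gamma_qqq = 0.000000; k4 = (1.754330, 0.400830, 0.018282, -0.419757)
  Y <- Y + (h/6)(k1 + 2k2 + 2k3 + k4): p = -0.6495, q = -0.4105, dp/dtau = 1.7543, dq/dtau = 0.4009
step 3:
  k1: at (p, q) = (-0.649544, -0.410456), (dp/dtau, dq/dtau) = (1.754323, 0.400871); Gamma_ppp = 0.000000, Gamma_ppq = 0.000000, Gamma_pqq = -0.113789, Gamma_qpp = 0.000000, Gamma_qpq = 0.298467, Gamma_qqq = 0.000000; k1 = (1.754323, 0.400871, 0.018286, -0.419798)
  k2: at (p, q) = (-0.561828, -0.390413), (dp/dtau, dq/dtau) = (1.755237, 0.379881); Gamma_ppp = 0.000000, Gamma_ppq = 0.000000, Gamma_pqq = -0.116768, Gamma_qpp = 0.000000, Gamma_qpq = 0.290852, Gamma_qqq = 0.000000; k2 = (1.755237, 0.379881, 0.016851, -0.387870)
  k3: at (p, q) = (-0.561782, -0.391462), (dp/dtau, dq/dtau) = (1.755166, 0.381478); Gamma_ppp = 0.000000, Gamma_ppq = 0.000000, Gamma_pqq = -0.116770, Gamma_qpp = 0.000000, Gamma_qpq = 0.290848, Gamma_qqq = 0.000000; k3 = (1.755166, 0.381478, 0.016993, -0.389479)
  k4: at (p, q) = (-0.474027, -0.372308), (dp/dtau, dq/dtau) = (1.756023, 0.361923); Gamma_ppp = 0.000000, Gamma_ppq = 0.000000, Gamma_pqq = -0.119750, Gamma_qpp = 0.000000, Gamma_qpq = 0.283610, Gamma_qqq = 0.000000; k4 = (1.756023, 0.361923, 0.015686, -0.360494)
  Y <- Y + (h/6)(k1 + 2k2 + 2k3 + k4): p = -0.4740, q = -0.3724, dp/dtau = 1.7560, dq/dtau = 0.3620
step 4:
  k1: at (p, q) = (-0.474025, -0.372364), (dp/dtau, dq/dtau) = (1.756018, 0.361955); Gamma_ppp = 0.000000, Gamma_ppq = 0.000000, Gamma_pqq = -0.119750, Gamma_qpp = 0.000000, Gamma_qpq = 0.283609, Gamma_qqq = 0.000000; k1 = (1.756018, 0.361955, 0.015689, -0.360524)
  k2: at (p, q) = (-0.386224, -0.354266), (dp/dtau, dq/dtau) = (1.756802, 0.343928); Gamma_ppp = 0.000000, Gamma_ppq = 0.000000, Gamma_pqq = -0.122732, Gamma_qpp = 0.000000, Gamma_qpq = 0.276719, Gamma_qqq = 0.000000; k2 = (1.756802, 0.343928, 0.014518, -0.334395)
  k3: at (p, q) = (-0.386185, -0.355168), (dp/dtau, dq/dtau) = (1.756743, 0.345235); Gamma_ppp = 0.000000, Gamma_ppq = 0.000000, Gamma_pqq = -0.122733, Gamma_qpp = 0.000000, Gamma_qpq = 0.276716, Gamma_qqq = 0.000000; k3 = (1.756743, 0.345235, 0.014628, -0.335650)
  k4: at (p, q) = (-0.298350, -0.337841), (dp/dtau, dq/dtau) = (1.757480, 0.328390); Gamma_ppp = 0.000000, Gamma_ppq = 0.000000, Gamma_pqq = -0.125716, Gamma_qpp = 0.000000, Gamma_qpq = 0.270150, Gamma_qqq = 0.000000; k4 = (1.757480, 0.328390, 0.013557, -0.311828)
  Y <- Y + (h/6)(k1 + 2k2 + 2k3 + k4): p = -0.2983, q = -0.3379, dp/dtau = 1.7575, dq/dtau = 0.3284


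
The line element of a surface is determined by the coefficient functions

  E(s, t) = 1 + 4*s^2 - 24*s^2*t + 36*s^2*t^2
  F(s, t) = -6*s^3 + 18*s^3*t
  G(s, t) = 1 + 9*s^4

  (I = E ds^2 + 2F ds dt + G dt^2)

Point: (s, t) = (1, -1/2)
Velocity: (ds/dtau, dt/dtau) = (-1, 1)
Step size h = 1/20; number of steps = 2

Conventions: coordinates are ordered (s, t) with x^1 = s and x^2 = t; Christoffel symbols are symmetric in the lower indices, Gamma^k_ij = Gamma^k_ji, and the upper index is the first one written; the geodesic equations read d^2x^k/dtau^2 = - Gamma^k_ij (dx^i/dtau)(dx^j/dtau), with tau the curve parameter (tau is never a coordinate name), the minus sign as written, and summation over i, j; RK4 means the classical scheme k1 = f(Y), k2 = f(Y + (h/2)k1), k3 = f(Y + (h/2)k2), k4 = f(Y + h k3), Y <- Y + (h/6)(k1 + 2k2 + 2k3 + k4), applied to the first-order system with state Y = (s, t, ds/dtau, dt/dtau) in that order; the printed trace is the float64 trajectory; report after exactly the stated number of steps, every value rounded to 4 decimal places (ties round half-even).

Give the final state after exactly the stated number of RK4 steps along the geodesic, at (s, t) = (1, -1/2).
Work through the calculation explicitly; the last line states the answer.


f(Y) = (ds/dtau, dt/dtau, -Gamma^s_ij Y'^i Y'^j, -Gamma^t_ij Y'^i Y'^j) with the Gammas evaluated at the stage position; h = 0.050000; intermediate values shown to 6 dp
step 0: s = 1.0000, t = -0.5000, ds/dtau = -1.0000, dt/dtau = 1.0000
step 1:
  k1: at (s, t) = (1.000000, -0.500000), (ds/dtau, dt/dtau) = (-1.000000, 1.000000); Gamma_sss = 0.714286, Gamma_sst = -0.857143, Gamma_stt = 0.000000, Gamma_tss = -0.428571, Gamma_tst = 0.514286, Gamma_ttt = 0.000000; k1 = (-1.000000, 1.000000, -2.428571, 1.457143)
  k2: at (s, t) = (0.975000, -0.475000), (ds/dtau, dt/dtau) = (-1.060714, 1.036429); Gamma_sss = 0.728210, Gamma_sst = -0.878356, Gamma_stt = 0.000000, Gamma_tss = -0.439178, Gamma_tst = 0.529730, Gamma_ttt = 0.000000; k2 = (-1.060714, 1.036429, -2.750570, 1.658849)
  k3: at (s, t) = (0.973482, -0.474089), (ds/dtau, dt/dtau) = (-1.068764, 1.041471); Gamma_sss = 0.729383, Gamma_sst = -0.879392, Gamma_stt = 0.000000, Gamma_tss = -0.439696, Gamma_tst = 0.530127, Gamma_ttt = 0.000000; k3 = (-1.068764, 1.041471, -2.790823, 1.682400)
  k4: at (s, t) = (0.946562, -0.447926), (ds/dtau, dt/dtau) = (-1.139541, 1.084120); Gamma_sss = 0.745149, Gamma_sst = -0.902810, Gamma_stt = 0.000000, Gamma_tss = -0.451405, Gamma_tst = 0.546915, Gamma_ttt = 0.000000; k4 = (-1.139541, 1.084120, -3.198278, 1.937491)
  Y <- Y + (h/6)(k1 + 2k2 + 2k3 + k4): s = 0.9467, t = -0.4480, ds/dtau = -1.1392, dt/dtau = 1.0840
step 2:
  k1: at (s, t) = (0.946679, -0.448001), (ds/dtau, dt/dtau) = (-1.139247, 1.083976); Gamma_sss = 0.745057, Gamma_sst = -0.902725, Gamma_stt = 0.000000, Gamma_tss = -0.451363, Gamma_tst = 0.546879, Gamma_ttt = 0.000000; k1 = (-1.139247, 1.083976, -3.196577, 1.936517)
  k2: at (s, t) = (0.918198, -0.420901), (ds/dtau, dt/dtau) = (-1.219161, 1.132389); Gamma_sss = 0.762440, Gamma_sst = -0.928187, Gamma_stt = 0.000000, Gamma_tss = -0.464093, Gamma_tst = 0.564983, Gamma_ttt = 0.000000; k2 = (-1.219161, 1.132389, -3.696099, 2.249798)
  k3: at (s, t) = (0.916200, -0.419691), (ds/dtau, dt/dtau) = (-1.231649, 1.140221); Gamma_sss = 0.764093, Gamma_sst = -0.929668, Gamma_stt = 0.000000, Gamma_tss = -0.464834, Gamma_tst = 0.565561, Gamma_ttt = 0.000000; k3 = (-1.231649, 1.140221, -3.770263, 2.293628)
  k4: at (s, t) = (0.885097, -0.390990), (ds/dtau, dt/dtau) = (-1.327760, 1.198658); Gamma_sss = 0.784116, Gamma_sst = -0.958161, Gamma_stt = 0.000000, Gamma_tss = -0.479081, Gamma_tst = 0.585419, Gamma_ttt = 0.000000; k4 = (-1.327760, 1.198658, -4.432239, 2.708018)
  Y <- Y + (h/6)(k1 + 2k2 + 2k3 + k4): s = 0.8853, t = -0.3911, ds/dtau = -1.3273, dt/dtau = 1.1984

Answer: s = 0.8853, t = -0.3911, ds/dtau = -1.3273, dt/dtau = 1.1984


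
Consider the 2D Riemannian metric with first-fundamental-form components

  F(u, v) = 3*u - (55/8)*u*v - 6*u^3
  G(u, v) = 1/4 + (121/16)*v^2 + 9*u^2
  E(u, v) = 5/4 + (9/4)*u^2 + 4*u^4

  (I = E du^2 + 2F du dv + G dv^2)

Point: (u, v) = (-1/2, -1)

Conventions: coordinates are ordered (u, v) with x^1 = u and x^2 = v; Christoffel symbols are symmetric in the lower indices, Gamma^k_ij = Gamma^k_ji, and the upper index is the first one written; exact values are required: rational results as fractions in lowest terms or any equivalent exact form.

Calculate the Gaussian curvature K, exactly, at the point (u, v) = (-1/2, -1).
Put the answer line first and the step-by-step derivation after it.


Answer: K = -1760/10609

E = 33/16, F = -67/16, G = 161/16, EG - F^2 = 103/32 at the point
E_u = -17/4, E_v = 0, F_u = 43/8, F_v = 55/16, G_u = -9, G_v = -121/8
E_vv = 0, F_uv = -55/8, G_uu = 18
K follows from Brioschi's formula, (det M1 - det M2)/(EG - F^2)^2.
M1 = [[-E_vv/2 + F_uv - G_uu/2, E_u/2, F_u - E_v/2], [F_v - G_u/2, E, F], [G_v/2, F, G]] = [[-127/8, -17/8, 43/8], [127/16, 33/16, -67/16], [-121/16, -67/16, 161/16]]; det M1 = -2783/64
M2 = [[0, E_v/2, G_u/2], [E_v/2, E, F], [G_u/2, F, G]] = [[0, 0, -9/2], [0, 33/16, -67/16], [-9/2, -67/16, 161/16]]; det M2 = -2673/64
det M1 - det M2 = -55/32; K = -55/32 / (103/32)^2 = -1760/10609


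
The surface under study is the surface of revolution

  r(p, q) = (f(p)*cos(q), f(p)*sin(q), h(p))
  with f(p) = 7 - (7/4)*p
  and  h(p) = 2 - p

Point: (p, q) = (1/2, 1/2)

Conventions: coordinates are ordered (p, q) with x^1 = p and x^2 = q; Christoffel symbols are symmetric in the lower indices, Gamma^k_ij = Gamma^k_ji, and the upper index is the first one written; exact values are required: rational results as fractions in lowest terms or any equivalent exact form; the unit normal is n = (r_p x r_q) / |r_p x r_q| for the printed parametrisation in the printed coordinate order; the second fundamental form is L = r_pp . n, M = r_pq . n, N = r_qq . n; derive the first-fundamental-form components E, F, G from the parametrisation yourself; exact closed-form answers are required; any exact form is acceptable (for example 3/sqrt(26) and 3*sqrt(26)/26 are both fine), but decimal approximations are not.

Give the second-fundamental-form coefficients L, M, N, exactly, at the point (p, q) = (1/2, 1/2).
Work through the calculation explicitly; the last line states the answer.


f = 49/8, f' = -7/4, f'' = 0, h' = -1, h'' = 0
E = 65/16, F = 0, G = 2401/64; answer radicand W^2 = 65/16
unnormalised second-form numerators: l = 0, m = 0, n = -49/8; L = l/sqrt(65/16), and similarly M = m/sqrt(W^2), N = n/sqrt(W^2)

Answer: L = 0, M = 0, N = -49*sqrt(65)/130


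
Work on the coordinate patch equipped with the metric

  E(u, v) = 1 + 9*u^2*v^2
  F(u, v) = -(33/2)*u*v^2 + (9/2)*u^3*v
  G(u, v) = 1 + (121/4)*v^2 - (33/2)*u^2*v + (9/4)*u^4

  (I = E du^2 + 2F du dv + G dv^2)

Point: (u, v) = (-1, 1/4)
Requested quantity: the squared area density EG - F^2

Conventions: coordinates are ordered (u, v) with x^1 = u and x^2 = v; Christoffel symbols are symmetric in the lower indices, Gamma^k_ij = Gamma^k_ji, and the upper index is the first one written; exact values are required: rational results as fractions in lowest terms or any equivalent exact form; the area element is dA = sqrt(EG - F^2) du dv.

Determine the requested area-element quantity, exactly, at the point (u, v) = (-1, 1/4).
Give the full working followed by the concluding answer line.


E = 25/16, F = -3/32, G = 65/64; EG - F^2 = 101/64

Answer: EG - F^2 = 101/64


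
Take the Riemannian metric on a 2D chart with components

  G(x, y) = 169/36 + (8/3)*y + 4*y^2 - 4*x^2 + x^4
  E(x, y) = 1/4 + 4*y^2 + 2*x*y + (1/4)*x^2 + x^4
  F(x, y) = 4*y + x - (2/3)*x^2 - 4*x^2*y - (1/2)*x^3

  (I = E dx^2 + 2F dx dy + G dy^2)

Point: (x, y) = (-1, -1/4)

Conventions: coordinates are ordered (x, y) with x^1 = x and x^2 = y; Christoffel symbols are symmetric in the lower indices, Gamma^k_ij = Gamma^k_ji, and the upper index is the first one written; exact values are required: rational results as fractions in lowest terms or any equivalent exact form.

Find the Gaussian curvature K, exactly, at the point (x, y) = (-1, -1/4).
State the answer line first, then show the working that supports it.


Answer: K = 19224/11881

E = 9/4, F = -7/6, G = 23/18, EG - F^2 = 109/72 at the point
E_x = -5, E_y = -4, F_x = -7/6, F_y = 0, G_x = 4, G_y = 2/3
E_yy = 8, F_xy = 8, G_xx = 4
Apply the Brioschi formula K = (det M1 - det M2)/(EG - F^2)^2 over the derivative matrices of E, F, G.
M1 = [[-E_yy/2 + F_xy - G_xx/2, E_x/2, F_x - E_y/2], [F_y - G_x/2, E, F], [G_y/2, F, G]] = [[2, -5/2, 5/6], [-2, 9/4, -7/6], [1/3, -7/6, 23/18]]; det M1 = -77/72
M2 = [[0, E_y/2, G_x/2], [E_y/2, E, F], [G_x/2, F, G]] = [[0, -2, 2], [-2, 9/4, -7/6], [2, -7/6, 23/18]]; det M2 = -43/9
det M1 - det M2 = 89/24; K = 89/24 / (109/72)^2 = 19224/11881


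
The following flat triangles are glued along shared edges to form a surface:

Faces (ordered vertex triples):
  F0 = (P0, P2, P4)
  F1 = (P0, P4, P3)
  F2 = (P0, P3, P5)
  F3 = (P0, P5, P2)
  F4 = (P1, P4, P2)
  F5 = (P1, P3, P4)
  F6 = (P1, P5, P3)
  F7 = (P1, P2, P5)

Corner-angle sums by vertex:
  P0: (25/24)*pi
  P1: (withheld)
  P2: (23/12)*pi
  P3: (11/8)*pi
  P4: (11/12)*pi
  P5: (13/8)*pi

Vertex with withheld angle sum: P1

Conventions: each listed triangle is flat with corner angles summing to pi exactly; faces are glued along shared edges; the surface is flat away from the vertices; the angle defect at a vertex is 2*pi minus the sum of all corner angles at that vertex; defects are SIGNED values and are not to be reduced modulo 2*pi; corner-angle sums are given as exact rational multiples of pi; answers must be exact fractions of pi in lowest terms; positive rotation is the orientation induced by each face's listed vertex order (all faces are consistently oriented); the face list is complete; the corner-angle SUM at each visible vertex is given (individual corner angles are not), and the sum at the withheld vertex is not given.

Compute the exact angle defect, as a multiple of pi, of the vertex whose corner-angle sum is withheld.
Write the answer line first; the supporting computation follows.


Answer: defect(P1) = (7/8)*pi

V = 6, E = 12, F = 8; chi = V - E + F = 2
Gauss-Bonnet: total defect = 2*pi*chi = 4*pi; visible defects sum to (25/8)*pi


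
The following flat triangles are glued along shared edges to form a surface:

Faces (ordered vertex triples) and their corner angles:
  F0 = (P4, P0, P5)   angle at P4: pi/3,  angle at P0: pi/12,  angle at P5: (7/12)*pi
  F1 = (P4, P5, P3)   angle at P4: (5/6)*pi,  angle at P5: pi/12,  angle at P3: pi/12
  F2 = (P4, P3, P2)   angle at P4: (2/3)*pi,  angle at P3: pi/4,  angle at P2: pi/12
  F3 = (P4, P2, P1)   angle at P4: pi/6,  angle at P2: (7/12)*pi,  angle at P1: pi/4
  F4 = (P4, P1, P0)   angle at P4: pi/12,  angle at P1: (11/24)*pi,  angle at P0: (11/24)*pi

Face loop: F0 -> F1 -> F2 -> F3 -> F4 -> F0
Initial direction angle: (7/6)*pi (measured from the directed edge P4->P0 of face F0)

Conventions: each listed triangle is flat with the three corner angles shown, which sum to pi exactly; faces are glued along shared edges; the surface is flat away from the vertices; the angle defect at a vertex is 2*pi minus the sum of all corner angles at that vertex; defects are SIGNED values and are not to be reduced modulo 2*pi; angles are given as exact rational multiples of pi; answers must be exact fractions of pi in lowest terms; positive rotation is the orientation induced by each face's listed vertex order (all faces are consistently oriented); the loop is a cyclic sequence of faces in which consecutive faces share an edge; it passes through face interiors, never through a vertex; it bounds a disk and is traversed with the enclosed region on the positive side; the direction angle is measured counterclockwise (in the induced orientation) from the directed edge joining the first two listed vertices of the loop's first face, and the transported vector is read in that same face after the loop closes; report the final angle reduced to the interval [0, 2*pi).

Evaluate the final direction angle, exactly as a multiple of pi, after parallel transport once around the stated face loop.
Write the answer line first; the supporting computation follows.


Answer: final direction angle = (13/12)*pi

enclosed vertex P4: corner angles sum to (25/12)*pi, defect = 2*pi - (25/12)*pi = -pi/12
final direction = starting direction + enclosed defect total, reduced mod 2*pi (induced orientation)
final angle = (7/6)*pi - pi/12 = (13/12)*pi (mod 2*pi)


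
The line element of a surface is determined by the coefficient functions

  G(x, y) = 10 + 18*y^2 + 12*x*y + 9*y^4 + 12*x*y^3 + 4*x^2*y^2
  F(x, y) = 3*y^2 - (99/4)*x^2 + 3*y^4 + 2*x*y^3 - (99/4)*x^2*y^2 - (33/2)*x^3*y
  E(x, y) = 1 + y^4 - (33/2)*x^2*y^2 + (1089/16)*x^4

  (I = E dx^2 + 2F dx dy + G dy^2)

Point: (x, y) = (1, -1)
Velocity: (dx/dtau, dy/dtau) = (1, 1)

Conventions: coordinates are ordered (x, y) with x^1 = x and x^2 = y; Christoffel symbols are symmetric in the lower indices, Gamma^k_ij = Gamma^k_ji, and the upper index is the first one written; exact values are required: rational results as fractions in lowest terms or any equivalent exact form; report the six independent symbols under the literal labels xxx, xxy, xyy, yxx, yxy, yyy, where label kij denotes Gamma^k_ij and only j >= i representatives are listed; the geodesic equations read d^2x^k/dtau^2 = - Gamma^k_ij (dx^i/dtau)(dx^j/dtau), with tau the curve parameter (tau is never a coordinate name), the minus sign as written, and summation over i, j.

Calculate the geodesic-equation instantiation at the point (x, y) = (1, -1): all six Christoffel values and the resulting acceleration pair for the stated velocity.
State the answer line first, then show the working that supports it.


Answer: Gamma_xxx = 638/371, Gamma_xxy = 232/1113, Gamma_xyy = 464/1113, Gamma_yxx = -352/371, Gamma_yxy = -128/1113, Gamma_yyy = -256/1113; accelerations (d^2x/dtau^2, d^2y/dtau^2) = (-406/159, 224/159)

E = 857/16, F = -29, G = 17 at the point
E_x = 957/4, E_y = 29, F_x = -103/2, F_y = 21, G_x = -16, G_y = -32
EG - F^2 = 1113/16;  g^inv = (16/1113) * [[17, 29], [29, 857/16]]
first-kind symbols [ij,l] = (1/2)(d_i g_jl + d_j g_il - d_l g_ij): [xx,x] = E_x/2 = 957/8, [xx,y] = F_x - E_y/2 = -66, [xy,x] = E_y/2 = 29/2, [xy,y] = G_x/2 = -8, [yy,x] = F_y - G_x/2 = 29, [yy,y] = G_y/2 = -16
Gamma^x_ij = (G*[ij,x] - F*[ij,y])/(EG - F^2), Gamma^y_ij = (E*[ij,y] - F*[ij,x])/(EG - F^2)
Gamma_xxx = 638/371, Gamma_xxy = 232/1113, Gamma_xyy = 464/1113, Gamma_yxx = -352/371, Gamma_yxy = -128/1113, Gamma_yyy = -256/1113
d^2x/dtau^2 = -(Gamma_xxx*(1)^2 + 2*Gamma_xxy*(1)*(1) + Gamma_xyy*(1)^2) = -406/159
d^2y/dtau^2 = -(Gamma_yxx*(1)^2 + 2*Gamma_yxy*(1)*(1) + Gamma_yyy*(1)^2) = 224/159


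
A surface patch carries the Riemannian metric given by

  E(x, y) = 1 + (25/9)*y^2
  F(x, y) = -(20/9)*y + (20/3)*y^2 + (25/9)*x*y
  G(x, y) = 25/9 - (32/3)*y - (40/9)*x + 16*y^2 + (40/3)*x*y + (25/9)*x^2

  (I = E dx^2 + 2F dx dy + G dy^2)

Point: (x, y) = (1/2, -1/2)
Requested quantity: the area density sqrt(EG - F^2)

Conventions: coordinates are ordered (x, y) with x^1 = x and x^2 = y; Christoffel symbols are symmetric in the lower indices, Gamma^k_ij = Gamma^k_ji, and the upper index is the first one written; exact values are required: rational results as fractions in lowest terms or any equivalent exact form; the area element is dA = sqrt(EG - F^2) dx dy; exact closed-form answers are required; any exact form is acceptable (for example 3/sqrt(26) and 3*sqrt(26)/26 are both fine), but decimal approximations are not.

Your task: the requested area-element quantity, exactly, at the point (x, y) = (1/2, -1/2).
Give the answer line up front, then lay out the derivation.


Answer: sqrt(EG - F^2) = sqrt(286)/6

E = 61/36, F = 25/12, G = 29/4; EG - F^2 = 143/18


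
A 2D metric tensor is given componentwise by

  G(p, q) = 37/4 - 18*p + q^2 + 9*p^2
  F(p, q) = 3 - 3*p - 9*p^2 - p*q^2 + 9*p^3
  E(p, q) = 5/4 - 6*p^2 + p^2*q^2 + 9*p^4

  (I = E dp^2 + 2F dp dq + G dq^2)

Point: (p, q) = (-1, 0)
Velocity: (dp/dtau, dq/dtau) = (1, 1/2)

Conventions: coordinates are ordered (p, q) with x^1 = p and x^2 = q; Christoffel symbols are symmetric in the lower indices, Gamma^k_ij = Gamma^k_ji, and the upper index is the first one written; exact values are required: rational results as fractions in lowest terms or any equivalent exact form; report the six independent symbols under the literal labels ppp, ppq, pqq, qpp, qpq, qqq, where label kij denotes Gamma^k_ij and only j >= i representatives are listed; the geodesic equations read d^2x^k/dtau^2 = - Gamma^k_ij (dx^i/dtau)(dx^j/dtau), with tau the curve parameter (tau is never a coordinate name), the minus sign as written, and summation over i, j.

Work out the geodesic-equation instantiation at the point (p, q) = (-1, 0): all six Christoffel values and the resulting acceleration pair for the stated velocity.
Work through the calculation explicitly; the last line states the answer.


E = 17/4, F = -12, G = 145/4 at the point
E_p = -24, E_q = 0, F_p = 42, F_q = 0, G_p = -36, G_q = 0
EG - F^2 = 161/16;  g^inv = (16/161) * [[145/4, 12], [12, 17/4]]
first-kind symbols [ij,l] = (1/2)(d_i g_jl + d_j g_il - d_l g_ij): [pp,p] = E_p/2 = -12, [pp,q] = F_p - E_q/2 = 42, [pq,p] = E_q/2 = 0, [pq,q] = G_p/2 = -18, [qq,p] = F_q - G_p/2 = 18, [qq,q] = G_q/2 = 0
Gamma^p_ij = (G*[ij,p] - F*[ij,q])/(EG - F^2), Gamma^q_ij = (E*[ij,q] - F*[ij,p])/(EG - F^2)
Gamma_ppp = 48/7, Gamma_ppq = -3456/161, Gamma_pqq = 10440/161, Gamma_qpp = 24/7, Gamma_qpq = -1224/161, Gamma_qqq = 3456/161
d^2p/dtau^2 = -(Gamma_ppp*(1)^2 + 2*Gamma_ppq*(1)*(1/2) + Gamma_pqq*(1/2)^2) = -258/161
d^2q/dtau^2 = -(Gamma_qpp*(1)^2 + 2*Gamma_qpq*(1)*(1/2) + Gamma_qqq*(1/2)^2) = -192/161

Answer: Gamma_ppp = 48/7, Gamma_ppq = -3456/161, Gamma_pqq = 10440/161, Gamma_qpp = 24/7, Gamma_qpq = -1224/161, Gamma_qqq = 3456/161; accelerations (d^2p/dtau^2, d^2q/dtau^2) = (-258/161, -192/161)


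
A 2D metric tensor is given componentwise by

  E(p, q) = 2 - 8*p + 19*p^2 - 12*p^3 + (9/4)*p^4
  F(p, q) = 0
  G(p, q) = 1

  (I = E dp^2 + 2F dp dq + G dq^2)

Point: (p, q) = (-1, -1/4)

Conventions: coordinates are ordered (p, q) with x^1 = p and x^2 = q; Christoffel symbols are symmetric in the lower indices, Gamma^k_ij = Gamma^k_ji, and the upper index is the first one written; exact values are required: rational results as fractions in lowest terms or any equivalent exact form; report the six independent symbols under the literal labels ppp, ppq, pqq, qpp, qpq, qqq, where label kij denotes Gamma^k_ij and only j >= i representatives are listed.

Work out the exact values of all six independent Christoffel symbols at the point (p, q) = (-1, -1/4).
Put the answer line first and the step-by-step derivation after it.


Answer: Gamma_ppp = -182/173, Gamma_ppq = 0, Gamma_pqq = 0, Gamma_qpp = 0, Gamma_qpq = 0, Gamma_qqq = 0

E = 173/4, F = 0, G = 1 at the point
E_p = -91, E_q = 0, F_p = 0, F_q = 0, G_p = 0, G_q = 0
EG - F^2 = 173/4;  g^inv = (4/173) * [[1, 0], [0, 173/4]]
first-kind symbols [ij,l] = (1/2)(d_i g_jl + d_j g_il - d_l g_ij): [pp,p] = E_p/2 = -91/2, [pp,q] = F_p - E_q/2 = 0, [pq,p] = E_q/2 = 0, [pq,q] = G_p/2 = 0, [qq,p] = F_q - G_p/2 = 0, [qq,q] = G_q/2 = 0
Gamma^p_ij = (G*[ij,p] - F*[ij,q])/(EG - F^2), Gamma^q_ij = (E*[ij,q] - F*[ij,p])/(EG - F^2)


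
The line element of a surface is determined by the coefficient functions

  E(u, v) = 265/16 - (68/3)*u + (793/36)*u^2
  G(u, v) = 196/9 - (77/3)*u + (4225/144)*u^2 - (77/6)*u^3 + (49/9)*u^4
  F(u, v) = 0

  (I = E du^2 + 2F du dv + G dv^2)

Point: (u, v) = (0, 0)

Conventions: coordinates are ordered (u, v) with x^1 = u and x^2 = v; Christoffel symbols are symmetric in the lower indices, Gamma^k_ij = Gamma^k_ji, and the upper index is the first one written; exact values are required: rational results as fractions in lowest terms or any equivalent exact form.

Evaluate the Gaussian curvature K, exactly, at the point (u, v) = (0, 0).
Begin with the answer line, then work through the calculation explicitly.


Answer: K = -17712/491575

E = 265/16, F = 0, G = 196/9, EG - F^2 = 12985/36 at the point
E_u = -68/3, E_v = 0, F_u = 0, F_v = 0, G_u = -77/3, G_v = 0
E_vv = 0, F_uv = 0, G_uu = 4225/72
Brioschi: K = (det M1 - det M2) / (EG - F^2)^2 with the standard first/second-derivative matrices M1, M2.
M1 = [[-E_vv/2 + F_uv - G_uu/2, E_u/2, F_u - E_v/2], [F_v - G_u/2, E, F], [G_v/2, F, G]] = [[-4225/144, -34/3, 0], [77/6, 265/16, 0], [0, 0, 196/9]]; det M1 = -4271281/576
M2 = [[0, E_v/2, G_u/2], [E_v/2, E, F], [G_u/2, F, G]] = [[0, 0, -77/6], [0, 265/16, 0], [-77/6, 0, 196/9]]; det M2 = -1571185/576
det M1 - det M2 = -14063/3; K = -14063/3 / (12985/36)^2 = -17712/491575


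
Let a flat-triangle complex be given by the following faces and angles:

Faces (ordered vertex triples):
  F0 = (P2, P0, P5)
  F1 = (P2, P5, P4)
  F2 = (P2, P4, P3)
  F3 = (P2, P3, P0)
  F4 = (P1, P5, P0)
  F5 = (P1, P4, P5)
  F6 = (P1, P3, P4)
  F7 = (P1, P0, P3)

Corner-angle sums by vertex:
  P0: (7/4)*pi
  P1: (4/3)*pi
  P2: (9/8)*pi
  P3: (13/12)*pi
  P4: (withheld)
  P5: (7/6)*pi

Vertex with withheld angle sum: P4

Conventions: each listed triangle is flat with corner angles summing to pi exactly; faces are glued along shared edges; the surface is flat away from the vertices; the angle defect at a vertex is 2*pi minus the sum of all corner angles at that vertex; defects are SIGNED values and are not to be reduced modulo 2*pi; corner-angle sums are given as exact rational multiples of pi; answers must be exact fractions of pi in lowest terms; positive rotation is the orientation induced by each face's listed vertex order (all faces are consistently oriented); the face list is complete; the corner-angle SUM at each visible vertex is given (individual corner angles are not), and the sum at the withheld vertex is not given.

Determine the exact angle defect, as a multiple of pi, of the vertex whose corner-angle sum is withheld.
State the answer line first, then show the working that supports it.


Answer: defect(P4) = (11/24)*pi

V = 6, E = 12, F = 8; chi = V - E + F = 2
Gauss-Bonnet: total defect = 2*pi*chi = 4*pi; visible defects sum to (85/24)*pi


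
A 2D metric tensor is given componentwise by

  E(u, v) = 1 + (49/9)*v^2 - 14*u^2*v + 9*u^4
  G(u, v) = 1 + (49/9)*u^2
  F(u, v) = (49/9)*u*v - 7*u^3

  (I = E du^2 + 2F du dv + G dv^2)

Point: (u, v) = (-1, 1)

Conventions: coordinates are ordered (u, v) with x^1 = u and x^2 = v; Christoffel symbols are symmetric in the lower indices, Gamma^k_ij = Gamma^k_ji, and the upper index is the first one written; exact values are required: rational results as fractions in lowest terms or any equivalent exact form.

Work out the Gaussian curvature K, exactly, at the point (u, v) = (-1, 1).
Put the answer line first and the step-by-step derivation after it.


Answer: K = -441/3844

E = 13/9, F = 14/9, G = 58/9, EG - F^2 = 62/9 at the point
E_u = -8, E_v = -28/9, F_u = -140/9, F_v = -49/9, G_u = -98/9, G_v = 0
E_vv = 98/9, F_uv = 49/9, G_uu = 98/9
Brioschi: K = (det M1 - det M2) / (EG - F^2)^2 with the standard first/second-derivative matrices M1, M2.
M1 = [[-E_vv/2 + F_uv - G_uu/2, E_u/2, F_u - E_v/2], [F_v - G_u/2, E, F], [G_v/2, F, G]] = [[-49/9, -4, -14], [0, 13/9, 14/9], [0, 14/9, 58/9]]; det M1 = -3038/81
M2 = [[0, E_v/2, G_u/2], [E_v/2, E, F], [G_u/2, F, G]] = [[0, -14/9, -49/9], [-14/9, 13/9, 14/9], [-49/9, 14/9, 58/9]]; det M2 = -2597/81
det M1 - det M2 = -49/9; K = -49/9 / (62/9)^2 = -441/3844


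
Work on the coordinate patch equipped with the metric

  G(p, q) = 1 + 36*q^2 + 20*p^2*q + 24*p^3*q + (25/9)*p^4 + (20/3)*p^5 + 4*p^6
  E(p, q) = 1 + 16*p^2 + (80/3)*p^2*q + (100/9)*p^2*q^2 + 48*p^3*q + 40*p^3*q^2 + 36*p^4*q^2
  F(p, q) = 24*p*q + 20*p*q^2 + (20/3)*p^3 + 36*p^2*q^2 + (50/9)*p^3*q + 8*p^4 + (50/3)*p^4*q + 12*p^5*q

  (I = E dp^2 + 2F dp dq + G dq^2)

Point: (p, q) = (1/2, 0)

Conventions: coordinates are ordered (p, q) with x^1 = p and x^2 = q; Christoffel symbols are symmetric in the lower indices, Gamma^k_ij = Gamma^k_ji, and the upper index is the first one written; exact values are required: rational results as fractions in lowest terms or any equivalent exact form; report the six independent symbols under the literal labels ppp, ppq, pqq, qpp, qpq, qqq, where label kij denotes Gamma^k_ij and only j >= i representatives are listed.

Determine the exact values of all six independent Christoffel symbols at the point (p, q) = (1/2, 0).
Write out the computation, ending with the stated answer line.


E = 5, F = 4/3, G = 13/9 at the point
E_p = 16, E_q = 38/3, F_p = 9, F_q = 127/9, G_p = 38/9, G_q = 8
EG - F^2 = 49/9;  g^inv = (9/49) * [[13/9, -4/3], [-4/3, 5]]
first-kind symbols [ij,l] = (1/2)(d_i g_jl + d_j g_il - d_l g_ij): [pp,p] = E_p/2 = 8, [pp,q] = F_p - E_q/2 = 8/3, [pq,p] = E_q/2 = 19/3, [pq,q] = G_p/2 = 19/9, [qq,p] = F_q - G_p/2 = 12, [qq,q] = G_q/2 = 4
Gamma^p_ij = (G*[ij,p] - F*[ij,q])/(EG - F^2), Gamma^q_ij = (E*[ij,q] - F*[ij,p])/(EG - F^2)

Answer: Gamma_ppp = 72/49, Gamma_ppq = 57/49, Gamma_pqq = 108/49, Gamma_qpp = 24/49, Gamma_qpq = 19/49, Gamma_qqq = 36/49


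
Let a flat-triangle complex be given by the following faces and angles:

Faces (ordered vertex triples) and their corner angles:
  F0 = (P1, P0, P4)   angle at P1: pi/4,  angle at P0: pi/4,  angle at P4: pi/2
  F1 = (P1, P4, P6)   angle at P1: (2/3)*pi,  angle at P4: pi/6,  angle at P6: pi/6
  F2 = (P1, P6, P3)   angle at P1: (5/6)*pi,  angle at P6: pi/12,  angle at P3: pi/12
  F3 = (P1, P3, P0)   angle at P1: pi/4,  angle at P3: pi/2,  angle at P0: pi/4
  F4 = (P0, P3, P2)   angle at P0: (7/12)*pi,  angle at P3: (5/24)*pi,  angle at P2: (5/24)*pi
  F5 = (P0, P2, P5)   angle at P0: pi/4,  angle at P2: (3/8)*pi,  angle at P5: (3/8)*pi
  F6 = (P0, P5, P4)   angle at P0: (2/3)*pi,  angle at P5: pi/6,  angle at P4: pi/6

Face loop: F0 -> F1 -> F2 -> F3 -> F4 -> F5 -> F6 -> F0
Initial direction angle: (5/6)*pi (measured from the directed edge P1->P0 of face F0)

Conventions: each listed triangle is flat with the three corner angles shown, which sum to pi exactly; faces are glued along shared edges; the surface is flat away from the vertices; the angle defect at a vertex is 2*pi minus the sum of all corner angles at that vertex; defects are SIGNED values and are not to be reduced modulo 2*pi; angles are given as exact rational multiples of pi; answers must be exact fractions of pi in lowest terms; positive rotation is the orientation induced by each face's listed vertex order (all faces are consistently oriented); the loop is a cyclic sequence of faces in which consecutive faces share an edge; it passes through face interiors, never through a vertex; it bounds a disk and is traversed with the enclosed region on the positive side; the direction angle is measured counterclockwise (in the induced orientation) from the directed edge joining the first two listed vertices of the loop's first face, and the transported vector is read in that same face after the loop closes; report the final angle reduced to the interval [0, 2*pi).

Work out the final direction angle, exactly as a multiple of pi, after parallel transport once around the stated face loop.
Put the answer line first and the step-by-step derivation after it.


Answer: final direction angle = (5/6)*pi

enclosed vertex P0: corner angles sum to 2*pi, defect = 2*pi - 2*pi = 0
enclosed vertex P1: corner angles sum to 2*pi, defect = 2*pi - 2*pi = 0
final direction = starting direction + enclosed defect total, reduced mod 2*pi (induced orientation)
final angle = (5/6)*pi + 0 = (5/6)*pi (mod 2*pi)


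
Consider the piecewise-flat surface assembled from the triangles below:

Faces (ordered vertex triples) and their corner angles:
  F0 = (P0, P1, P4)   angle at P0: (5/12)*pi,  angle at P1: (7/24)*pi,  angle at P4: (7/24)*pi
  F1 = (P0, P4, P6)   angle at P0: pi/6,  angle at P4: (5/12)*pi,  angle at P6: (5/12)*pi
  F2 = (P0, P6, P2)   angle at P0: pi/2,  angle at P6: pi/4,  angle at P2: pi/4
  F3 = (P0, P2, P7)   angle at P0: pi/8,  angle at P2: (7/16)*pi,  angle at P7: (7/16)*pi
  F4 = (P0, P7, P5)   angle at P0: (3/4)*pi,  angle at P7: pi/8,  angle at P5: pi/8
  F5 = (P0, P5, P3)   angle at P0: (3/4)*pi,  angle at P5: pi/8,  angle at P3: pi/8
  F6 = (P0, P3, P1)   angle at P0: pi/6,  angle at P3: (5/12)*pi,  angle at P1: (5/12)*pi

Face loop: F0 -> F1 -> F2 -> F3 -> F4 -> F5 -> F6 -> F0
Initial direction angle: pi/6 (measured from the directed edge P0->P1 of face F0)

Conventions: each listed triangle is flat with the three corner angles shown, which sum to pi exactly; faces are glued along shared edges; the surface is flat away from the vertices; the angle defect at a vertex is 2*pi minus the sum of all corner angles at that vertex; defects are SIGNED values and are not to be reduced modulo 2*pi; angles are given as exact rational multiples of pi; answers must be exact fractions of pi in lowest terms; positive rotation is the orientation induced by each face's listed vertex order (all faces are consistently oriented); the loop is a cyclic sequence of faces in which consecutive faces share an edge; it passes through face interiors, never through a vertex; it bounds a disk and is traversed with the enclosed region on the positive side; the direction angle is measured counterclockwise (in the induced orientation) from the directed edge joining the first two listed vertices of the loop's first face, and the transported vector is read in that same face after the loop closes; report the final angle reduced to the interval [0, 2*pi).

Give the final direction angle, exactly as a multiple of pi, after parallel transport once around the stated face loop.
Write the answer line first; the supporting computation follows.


Answer: final direction angle = (31/24)*pi

enclosed vertex P0: corner angles sum to (23/8)*pi, defect = 2*pi - (23/8)*pi = (-7/8)*pi
summing the enclosed defects onto the initial angle, mod 2*pi in the induced orientation:
final angle = pi/6 - (7/8)*pi = (31/24)*pi (mod 2*pi)


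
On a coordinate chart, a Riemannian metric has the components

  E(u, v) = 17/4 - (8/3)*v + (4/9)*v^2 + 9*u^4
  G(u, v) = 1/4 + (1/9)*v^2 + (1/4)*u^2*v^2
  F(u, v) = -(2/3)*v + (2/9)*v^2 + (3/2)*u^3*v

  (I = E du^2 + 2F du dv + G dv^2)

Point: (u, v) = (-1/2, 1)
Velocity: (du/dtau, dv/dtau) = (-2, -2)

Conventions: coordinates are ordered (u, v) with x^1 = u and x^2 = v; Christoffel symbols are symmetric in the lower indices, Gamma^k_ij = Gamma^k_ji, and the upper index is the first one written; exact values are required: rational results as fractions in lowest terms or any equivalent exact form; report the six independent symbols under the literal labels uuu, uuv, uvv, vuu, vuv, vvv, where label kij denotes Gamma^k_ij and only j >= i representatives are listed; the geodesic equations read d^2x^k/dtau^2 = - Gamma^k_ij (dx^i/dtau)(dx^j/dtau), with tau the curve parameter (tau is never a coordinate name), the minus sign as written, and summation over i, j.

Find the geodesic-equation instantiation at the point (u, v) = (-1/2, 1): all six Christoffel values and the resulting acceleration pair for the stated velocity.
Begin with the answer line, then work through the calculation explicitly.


Answer: Gamma_uuu = 3313/7236, Gamma_uuv = -4723/7236, Gamma_uvv = -113/7236, Gamma_vuu = 39343/7236, Gamma_vuv = -9181/7236, Gamma_vvv = 2797/7236; accelerations (d^2u/dtau^2, d^2v/dtau^2) = (694/201, -2642/201)

E = 373/144, F = -91/144, G = 61/144 at the point
E_u = -9/2, E_v = -16/9, F_u = 9/8, F_v = -59/144, G_u = -1/4, G_v = 25/72
EG - F^2 = 67/96;  g^inv = (96/67) * [[61/144, 91/144], [91/144, 373/144]]
first-kind symbols [ij,l] = (1/2)(d_i g_jl + d_j g_il - d_l g_ij): [uu,u] = E_u/2 = -9/4, [uu,v] = F_u - E_v/2 = 145/72, [uv,u] = E_v/2 = -8/9, [uv,v] = G_u/2 = -1/8, [vv,u] = F_v - G_u/2 = -41/144, [vv,v] = G_v/2 = 25/144
Gamma^u_ij = (G*[ij,u] - F*[ij,v])/(EG - F^2), Gamma^v_ij = (E*[ij,v] - F*[ij,u])/(EG - F^2)
Gamma_uuu = 3313/7236, Gamma_uuv = -4723/7236, Gamma_uvv = -113/7236, Gamma_vuu = 39343/7236, Gamma_vuv = -9181/7236, Gamma_vvv = 2797/7236
d^2u/dtau^2 = -(Gamma_uuu*(-2)^2 + 2*Gamma_uuv*(-2)*(-2) + Gamma_uvv*(-2)^2) = 694/201
d^2v/dtau^2 = -(Gamma_vuu*(-2)^2 + 2*Gamma_vuv*(-2)*(-2) + Gamma_vvv*(-2)^2) = -2642/201


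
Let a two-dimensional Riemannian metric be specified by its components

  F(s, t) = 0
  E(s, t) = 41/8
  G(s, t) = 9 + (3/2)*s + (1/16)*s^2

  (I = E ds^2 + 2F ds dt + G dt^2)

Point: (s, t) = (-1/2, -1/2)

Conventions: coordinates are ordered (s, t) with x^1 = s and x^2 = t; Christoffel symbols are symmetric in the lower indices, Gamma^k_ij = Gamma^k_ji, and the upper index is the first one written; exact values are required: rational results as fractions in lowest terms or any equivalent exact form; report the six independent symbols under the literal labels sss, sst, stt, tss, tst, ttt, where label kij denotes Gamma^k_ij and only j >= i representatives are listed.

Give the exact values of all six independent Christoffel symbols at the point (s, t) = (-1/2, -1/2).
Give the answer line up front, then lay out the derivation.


Answer: Gamma_sss = 0, Gamma_sst = 0, Gamma_stt = -23/164, Gamma_tss = 0, Gamma_tst = 2/23, Gamma_ttt = 0

E = 41/8, F = 0, G = 529/64 at the point
E_s = 0, E_t = 0, F_s = 0, F_t = 0, G_s = 23/16, G_t = 0
EG - F^2 = 21689/512;  g^inv = (512/21689) * [[529/64, 0], [0, 41/8]]
first-kind symbols [ij,l] = (1/2)(d_i g_jl + d_j g_il - d_l g_ij): [ss,s] = E_s/2 = 0, [ss,t] = F_s - E_t/2 = 0, [st,s] = E_t/2 = 0, [st,t] = G_s/2 = 23/32, [tt,s] = F_t - G_s/2 = -23/32, [tt,t] = G_t/2 = 0
Gamma^s_ij = (G*[ij,s] - F*[ij,t])/(EG - F^2), Gamma^t_ij = (E*[ij,t] - F*[ij,s])/(EG - F^2)


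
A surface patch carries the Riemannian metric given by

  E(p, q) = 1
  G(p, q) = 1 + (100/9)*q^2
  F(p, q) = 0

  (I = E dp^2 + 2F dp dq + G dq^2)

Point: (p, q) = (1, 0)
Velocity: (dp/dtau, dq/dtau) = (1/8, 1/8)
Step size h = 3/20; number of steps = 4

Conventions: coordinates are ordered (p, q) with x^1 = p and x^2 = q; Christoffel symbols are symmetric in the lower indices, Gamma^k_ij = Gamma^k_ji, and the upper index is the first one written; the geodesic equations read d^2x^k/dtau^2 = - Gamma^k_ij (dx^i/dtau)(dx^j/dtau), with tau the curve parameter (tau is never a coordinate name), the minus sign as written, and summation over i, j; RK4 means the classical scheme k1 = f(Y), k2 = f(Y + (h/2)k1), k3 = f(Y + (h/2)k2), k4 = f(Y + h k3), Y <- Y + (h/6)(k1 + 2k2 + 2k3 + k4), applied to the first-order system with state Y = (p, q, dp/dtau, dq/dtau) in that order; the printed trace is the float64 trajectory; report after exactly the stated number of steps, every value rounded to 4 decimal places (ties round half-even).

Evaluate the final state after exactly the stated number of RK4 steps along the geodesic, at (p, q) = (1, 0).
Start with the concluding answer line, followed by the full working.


Answer: p = 1.0750, q = 0.0742, dp/dtau = 0.1250, dq/dtau = 0.1213

f(Y) = (dp/dtau, dq/dtau, -Gamma^p_ij Y'^i Y'^j, -Gamma^q_ij Y'^i Y'^j) with the Gammas evaluated at the stage position; h = 0.150000; intermediate values shown to 6 dp
step 0: p = 1.0000, q = 0.0000, dp/dtau = 0.1250, dq/dtau = 0.1250
step 1:
  k1: at (p, q) = (1.000000, 0.000000), (dp/dtau, dq/dtau) = (0.125000, 0.125000); Gamma_ppp = 0.000000, Gamma_ppq = 0.000000, Gamma_pqq = 0.000000, Gamma_qpp = 0.000000, Gamma_qpq = 0.000000, Gamma_qqq = 0.000000; k1 = (0.125000, 0.125000, 0.000000, 0.000000)
  k2: at (p, q) = (1.009375, 0.009375), (dp/dtau, dq/dtau) = (0.125000, 0.125000); Gamma_ppp = 0.000000, Gamma_ppq = 0.000000, Gamma_pqq = 0.000000, Gamma_qpp = 0.000000, Gamma_qpq = 0.000000, Gamma_qqq = 0.104065; k2 = (0.125000, 0.125000, 0.000000, -0.001626)
  k3: at (p, q) = (1.009375, 0.009375), (dp/dtau, dq/dtau) = (0.125000, 0.124878); Gamma_ppp = 0.000000, Gamma_ppq = 0.000000, Gamma_pqq = 0.000000, Gamma_qpp = 0.000000, Gamma_qpq = 0.000000, Gamma_qqq = 0.104065; k3 = (0.125000, 0.124878, 0.000000, -0.001623)
  k4: at (p, q) = (1.018750, 0.018732), (dp/dtau, dq/dtau) = (0.125000, 0.124757); Gamma_ppp = 0.000000, Gamma_ppq = 0.000000, Gamma_pqq = 0.000000, Gamma_qpp = 0.000000, Gamma_qpq = 0.000000, Gamma_qqq = 0.207322; k4 = (0.125000, 0.124757, 0.000000, -0.003227)
  Y <- Y + (h/6)(k1 + 2k2 + 2k3 + k4): p = 1.0188, q = 0.0187, dp/dtau = 0.1250, dq/dtau = 0.1248
step 2:
  k1: at (p, q) = (1.018750, 0.018738), (dp/dtau, dq/dtau) = (0.125000, 0.124757); Gamma_ppp = 0.000000, Gamma_ppq = 0.000000, Gamma_pqq = 0.000000, Gamma_qpp = 0.000000, Gamma_qpq = 0.000000, Gamma_qqq = 0.207389; k1 = (0.125000, 0.124757, 0.000000, -0.003228)
  k2: at (p, q) = (1.028125, 0.028095), (dp/dtau, dq/dtau) = (0.125000, 0.124515); Gamma_ppp = 0.000000, Gamma_ppq = 0.000000, Gamma_pqq = 0.000000, Gamma_qpp = 0.000000, Gamma_qpq = 0.000000, Gamma_qqq = 0.309448; k2 = (0.125000, 0.124515, 0.000000, -0.004798)
  k3: at (p, q) = (1.028125, 0.028076), (dp/dtau, dq/dtau) = (0.125000, 0.124397); Gamma_ppp = 0.000000, Gamma_ppq = 0.000000, Gamma_pqq = 0.000000, Gamma_qpp = 0.000000, Gamma_qpq = 0.000000, Gamma_qqq = 0.309252; k3 = (0.125000, 0.124397, 0.000000, -0.004786)
  k4: at (p, q) = (1.037500, 0.037397), (dp/dtau, dq/dtau) = (0.125000, 0.124039); Gamma_ppp = 0.000000, Gamma_ppq = 0.000000, Gamma_pqq = 0.000000, Gamma_qpp = 0.000000, Gamma_qpq = 0.000000, Gamma_qqq = 0.409168; k4 = (0.125000, 0.124039, 0.000000, -0.006295)
  Y <- Y + (h/6)(k1 + 2k2 + 2k3 + k4): p = 1.0375, q = 0.0374, dp/dtau = 0.1250, dq/dtau = 0.1240
step 3:
  k1: at (p, q) = (1.037500, 0.037403), (dp/dtau, dq/dtau) = (0.125000, 0.124040); Gamma_ppp = 0.000000, Gamma_ppq = 0.000000, Gamma_pqq = 0.000000, Gamma_qpp = 0.000000, Gamma_qpq = 0.000000, Gamma_qqq = 0.409231; k1 = (0.125000, 0.124040, 0.000000, -0.006296)
  k2: at (p, q) = (1.046875, 0.046706), (dp/dtau, dq/dtau) = (0.125000, 0.123567); Gamma_ppp = 0.000000, Gamma_ppq = 0.000000, Gamma_pqq = 0.000000, Gamma_qpp = 0.000000, Gamma_qpq = 0.000000, Gamma_qqq = 0.506678; k2 = (0.125000, 0.123567, 0.000000, -0.007736)
  k3: at (p, q) = (1.046875, 0.046671), (dp/dtau, dq/dtau) = (0.125000, 0.123459); Gamma_ppp = 0.000000, Gamma_ppq = 0.000000, Gamma_pqq = 0.000000, Gamma_qpp = 0.000000, Gamma_qpq = 0.000000, Gamma_qqq = 0.506311; k3 = (0.125000, 0.123459, 0.000000, -0.007717)
  k4: at (p, q) = (1.056250, 0.055922), (dp/dtau, dq/dtau) = (0.125000, 0.122882); Gamma_ppp = 0.000000, Gamma_ppq = 0.000000, Gamma_pqq = 0.000000, Gamma_qpp = 0.000000, Gamma_qpq = 0.000000, Gamma_qqq = 0.600492; k4 = (0.125000, 0.122882, 0.000000, -0.009067)
  Y <- Y + (h/6)(k1 + 2k2 + 2k3 + k4): p = 1.0563, q = 0.0559, dp/dtau = 0.1250, dq/dtau = 0.1229
step 4:
  k1: at (p, q) = (1.056250, 0.055928), (dp/dtau, dq/dtau) = (0.125000, 0.122883); Gamma_ppp = 0.000000, Gamma_ppq = 0.000000, Gamma_pqq = 0.000000, Gamma_qpp = 0.000000, Gamma_qpq = 0.000000, Gamma_qqq = 0.600547; k1 = (0.125000, 0.122883, 0.000000, -0.009068)
  k2: at (p, q) = (1.065625, 0.065144), (dp/dtau, dq/dtau) = (0.125000, 0.122203); Gamma_ppp = 0.000000, Gamma_ppq = 0.000000, Gamma_pqq = 0.000000, Gamma_qpp = 0.000000, Gamma_qpq = 0.000000, Gamma_qqq = 0.691228; k2 = (0.125000, 0.122203, 0.000000, -0.010322)
  k3: at (p, q) = (1.065625, 0.065093), (dp/dtau, dq/dtau) = (0.125000, 0.122109); Gamma_ppp = 0.000000, Gamma_ppq = 0.000000, Gamma_pqq = 0.000000, Gamma_qpp = 0.000000, Gamma_qpq = 0.000000, Gamma_qqq = 0.690735; k3 = (0.125000, 0.122109, 0.000000, -0.010299)
  k4: at (p, q) = (1.075000, 0.074244), (dp/dtau, dq/dtau) = (0.125000, 0.121338); Gamma_ppp = 0.000000, Gamma_ppq = 0.000000, Gamma_pqq = 0.000000, Gamma_qpp = 0.000000, Gamma_qpq = 0.000000, Gamma_qqq = 0.777325; k4 = (0.125000, 0.121338, 0.000000, -0.011444)
  Y <- Y + (h/6)(k1 + 2k2 + 2k3 + k4): p = 1.0750, q = 0.0742, dp/dtau = 0.1250, dq/dtau = 0.1213
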